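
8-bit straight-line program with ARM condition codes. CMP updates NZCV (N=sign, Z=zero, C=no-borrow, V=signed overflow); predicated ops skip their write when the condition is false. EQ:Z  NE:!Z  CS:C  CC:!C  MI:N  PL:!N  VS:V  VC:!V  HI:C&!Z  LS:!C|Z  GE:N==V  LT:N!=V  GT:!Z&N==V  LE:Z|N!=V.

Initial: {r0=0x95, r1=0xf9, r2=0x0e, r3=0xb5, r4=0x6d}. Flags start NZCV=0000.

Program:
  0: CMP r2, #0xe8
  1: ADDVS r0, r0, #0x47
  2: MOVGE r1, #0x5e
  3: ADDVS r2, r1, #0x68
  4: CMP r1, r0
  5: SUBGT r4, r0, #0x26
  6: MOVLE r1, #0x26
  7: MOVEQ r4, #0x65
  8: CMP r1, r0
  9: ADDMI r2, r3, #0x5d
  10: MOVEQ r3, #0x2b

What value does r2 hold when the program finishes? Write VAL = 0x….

0: ✓ CMP  NZCV=0000
1: · ADDVS
2: ✓ MOVGE  r1←0x5e
3: · ADDVS
4: ✓ CMP  NZCV=1001
5: ✓ SUBGT  r4←0x6f
6: · MOVLE
7: · MOVEQ
8: ✓ CMP  NZCV=1001
9: ✓ ADDMI  r2←0x12
10: · MOVEQ

VAL = 0x12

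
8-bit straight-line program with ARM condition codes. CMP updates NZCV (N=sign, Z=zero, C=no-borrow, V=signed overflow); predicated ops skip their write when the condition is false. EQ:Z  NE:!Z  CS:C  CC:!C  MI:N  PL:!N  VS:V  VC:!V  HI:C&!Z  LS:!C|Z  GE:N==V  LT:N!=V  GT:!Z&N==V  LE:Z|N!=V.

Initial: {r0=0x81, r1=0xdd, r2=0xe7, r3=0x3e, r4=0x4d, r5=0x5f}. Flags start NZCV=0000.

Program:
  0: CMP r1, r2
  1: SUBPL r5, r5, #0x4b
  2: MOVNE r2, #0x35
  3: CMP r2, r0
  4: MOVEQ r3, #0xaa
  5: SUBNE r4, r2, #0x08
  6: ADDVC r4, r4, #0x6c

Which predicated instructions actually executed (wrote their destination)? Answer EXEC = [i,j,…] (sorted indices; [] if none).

0: ✓ CMP  NZCV=1000
1: · SUBPL
2: ✓ MOVNE  r2←0x35
3: ✓ CMP  NZCV=1001
4: · MOVEQ
5: ✓ SUBNE  r4←0x2d
6: · ADDVC

EXEC = [2,5]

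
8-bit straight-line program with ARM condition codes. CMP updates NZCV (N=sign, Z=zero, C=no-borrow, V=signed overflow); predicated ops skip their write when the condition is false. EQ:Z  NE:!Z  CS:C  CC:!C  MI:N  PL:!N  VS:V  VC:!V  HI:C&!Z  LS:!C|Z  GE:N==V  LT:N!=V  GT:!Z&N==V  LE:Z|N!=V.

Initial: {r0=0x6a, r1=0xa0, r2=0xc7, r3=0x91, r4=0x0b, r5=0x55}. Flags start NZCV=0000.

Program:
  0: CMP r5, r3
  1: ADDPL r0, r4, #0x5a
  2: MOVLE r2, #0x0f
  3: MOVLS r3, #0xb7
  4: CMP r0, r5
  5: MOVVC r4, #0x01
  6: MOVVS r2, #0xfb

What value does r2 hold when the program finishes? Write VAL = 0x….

0: ✓ CMP  NZCV=1001
1: · ADDPL
2: · MOVLE
3: ✓ MOVLS  r3←0xb7
4: ✓ CMP  NZCV=0010
5: ✓ MOVVC  r4←0x01
6: · MOVVS

VAL = 0xc7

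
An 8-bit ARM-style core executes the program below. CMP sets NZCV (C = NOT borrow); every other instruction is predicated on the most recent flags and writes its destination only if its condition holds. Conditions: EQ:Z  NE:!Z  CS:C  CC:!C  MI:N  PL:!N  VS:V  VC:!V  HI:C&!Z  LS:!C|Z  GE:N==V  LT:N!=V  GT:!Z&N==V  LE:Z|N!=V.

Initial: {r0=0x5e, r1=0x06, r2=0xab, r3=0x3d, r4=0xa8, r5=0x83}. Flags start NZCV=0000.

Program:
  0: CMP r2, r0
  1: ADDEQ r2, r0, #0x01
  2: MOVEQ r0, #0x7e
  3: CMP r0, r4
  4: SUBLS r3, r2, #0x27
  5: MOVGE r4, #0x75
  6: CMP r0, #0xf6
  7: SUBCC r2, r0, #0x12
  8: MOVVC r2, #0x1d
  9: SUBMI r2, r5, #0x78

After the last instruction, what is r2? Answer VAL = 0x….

VAL = 0x1d

[0] flags=0011 → (cmp)
[1] flags=0011 EQ?F → skip
[2] flags=0011 EQ?F → skip
[3] flags=1001 → (cmp)
[4] flags=1001 LS?T → r3=0x84
[5] flags=1001 GE?T → r4=0x75
[6] flags=0000 → (cmp)
[7] flags=0000 CC?T → r2=0x4c
[8] flags=0000 VC?T → r2=0x1d
[9] flags=0000 MI?F → skip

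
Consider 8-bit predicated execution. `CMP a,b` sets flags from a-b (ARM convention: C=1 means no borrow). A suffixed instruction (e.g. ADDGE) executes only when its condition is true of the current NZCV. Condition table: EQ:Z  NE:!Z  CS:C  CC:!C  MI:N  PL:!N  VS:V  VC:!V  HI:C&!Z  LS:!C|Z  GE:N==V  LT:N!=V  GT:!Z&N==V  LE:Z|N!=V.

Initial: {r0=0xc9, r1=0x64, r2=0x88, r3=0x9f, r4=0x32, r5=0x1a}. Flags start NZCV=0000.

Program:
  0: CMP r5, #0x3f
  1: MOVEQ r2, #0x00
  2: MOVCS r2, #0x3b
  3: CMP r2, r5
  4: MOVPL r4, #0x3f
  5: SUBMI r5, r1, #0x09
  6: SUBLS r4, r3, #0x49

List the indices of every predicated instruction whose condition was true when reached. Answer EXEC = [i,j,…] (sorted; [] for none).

0: ✓ CMP  NZCV=1000
1: · MOVEQ
2: · MOVCS
3: ✓ CMP  NZCV=0011
4: ✓ MOVPL  r4←0x3f
5: · SUBMI
6: · SUBLS

EXEC = [4]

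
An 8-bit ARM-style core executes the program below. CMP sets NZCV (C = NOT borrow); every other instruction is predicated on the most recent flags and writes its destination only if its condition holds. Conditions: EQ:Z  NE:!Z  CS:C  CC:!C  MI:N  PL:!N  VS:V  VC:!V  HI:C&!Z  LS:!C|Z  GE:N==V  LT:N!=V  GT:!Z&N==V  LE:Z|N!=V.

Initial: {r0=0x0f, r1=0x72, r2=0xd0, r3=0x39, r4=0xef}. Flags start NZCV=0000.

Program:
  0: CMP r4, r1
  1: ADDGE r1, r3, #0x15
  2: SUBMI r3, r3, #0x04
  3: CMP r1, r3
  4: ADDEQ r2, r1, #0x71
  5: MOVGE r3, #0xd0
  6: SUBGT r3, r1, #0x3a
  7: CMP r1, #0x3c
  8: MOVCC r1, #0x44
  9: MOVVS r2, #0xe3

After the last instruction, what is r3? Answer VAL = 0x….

VAL = 0x38

[0] flags=0011 → (cmp)
[1] flags=0011 GE?F → skip
[2] flags=0011 MI?F → skip
[3] flags=0010 → (cmp)
[4] flags=0010 EQ?F → skip
[5] flags=0010 GE?T → r3=0xd0
[6] flags=0010 GT?T → r3=0x38
[7] flags=0010 → (cmp)
[8] flags=0010 CC?F → skip
[9] flags=0010 VS?F → skip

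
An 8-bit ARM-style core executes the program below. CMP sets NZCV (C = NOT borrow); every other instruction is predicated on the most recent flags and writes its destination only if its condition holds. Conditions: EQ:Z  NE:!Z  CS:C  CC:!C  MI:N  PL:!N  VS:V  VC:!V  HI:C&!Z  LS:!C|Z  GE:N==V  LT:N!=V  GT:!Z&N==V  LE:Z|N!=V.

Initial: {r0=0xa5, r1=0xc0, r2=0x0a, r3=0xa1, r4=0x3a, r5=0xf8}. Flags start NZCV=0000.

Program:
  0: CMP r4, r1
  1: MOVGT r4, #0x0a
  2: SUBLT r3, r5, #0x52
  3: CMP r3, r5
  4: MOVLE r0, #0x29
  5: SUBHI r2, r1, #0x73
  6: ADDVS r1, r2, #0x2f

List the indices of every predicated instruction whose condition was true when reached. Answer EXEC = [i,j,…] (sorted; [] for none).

0: ✓ CMP  NZCV=0000
1: ✓ MOVGT  r4←0x0a
2: · SUBLT
3: ✓ CMP  NZCV=1000
4: ✓ MOVLE  r0←0x29
5: · SUBHI
6: · ADDVS

EXEC = [1,4]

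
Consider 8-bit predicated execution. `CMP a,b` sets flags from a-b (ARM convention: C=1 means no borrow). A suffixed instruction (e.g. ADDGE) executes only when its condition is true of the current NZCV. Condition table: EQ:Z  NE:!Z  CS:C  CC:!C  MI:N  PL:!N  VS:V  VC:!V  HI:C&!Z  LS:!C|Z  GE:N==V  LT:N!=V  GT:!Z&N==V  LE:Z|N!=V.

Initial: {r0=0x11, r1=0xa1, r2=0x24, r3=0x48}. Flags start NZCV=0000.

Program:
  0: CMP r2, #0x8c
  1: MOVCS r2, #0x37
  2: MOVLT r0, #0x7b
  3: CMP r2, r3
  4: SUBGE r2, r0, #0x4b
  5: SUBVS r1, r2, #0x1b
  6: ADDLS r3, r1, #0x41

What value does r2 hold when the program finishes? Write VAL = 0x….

VAL = 0x24

0: ✓ CMP  NZCV=1001
1: · MOVCS
2: · MOVLT
3: ✓ CMP  NZCV=1000
4: · SUBGE
5: · SUBVS
6: ✓ ADDLS  r3←0xe2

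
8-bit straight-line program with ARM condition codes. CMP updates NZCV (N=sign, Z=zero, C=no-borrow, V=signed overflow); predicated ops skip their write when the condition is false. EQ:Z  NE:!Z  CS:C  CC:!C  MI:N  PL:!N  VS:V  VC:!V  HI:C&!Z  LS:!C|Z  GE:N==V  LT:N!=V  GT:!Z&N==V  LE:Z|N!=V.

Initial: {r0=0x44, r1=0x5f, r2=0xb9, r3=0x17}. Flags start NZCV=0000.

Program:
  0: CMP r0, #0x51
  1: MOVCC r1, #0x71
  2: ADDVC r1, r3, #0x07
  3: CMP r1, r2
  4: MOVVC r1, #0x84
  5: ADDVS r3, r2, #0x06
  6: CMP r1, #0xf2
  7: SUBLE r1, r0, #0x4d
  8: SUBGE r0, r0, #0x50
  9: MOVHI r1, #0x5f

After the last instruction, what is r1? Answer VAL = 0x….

0: ✓ CMP  NZCV=1000
1: ✓ MOVCC  r1←0x71
2: ✓ ADDVC  r1←0x1e
3: ✓ CMP  NZCV=0000
4: ✓ MOVVC  r1←0x84
5: · ADDVS
6: ✓ CMP  NZCV=1000
7: ✓ SUBLE  r1←0xf7
8: · SUBGE
9: · MOVHI

VAL = 0xf7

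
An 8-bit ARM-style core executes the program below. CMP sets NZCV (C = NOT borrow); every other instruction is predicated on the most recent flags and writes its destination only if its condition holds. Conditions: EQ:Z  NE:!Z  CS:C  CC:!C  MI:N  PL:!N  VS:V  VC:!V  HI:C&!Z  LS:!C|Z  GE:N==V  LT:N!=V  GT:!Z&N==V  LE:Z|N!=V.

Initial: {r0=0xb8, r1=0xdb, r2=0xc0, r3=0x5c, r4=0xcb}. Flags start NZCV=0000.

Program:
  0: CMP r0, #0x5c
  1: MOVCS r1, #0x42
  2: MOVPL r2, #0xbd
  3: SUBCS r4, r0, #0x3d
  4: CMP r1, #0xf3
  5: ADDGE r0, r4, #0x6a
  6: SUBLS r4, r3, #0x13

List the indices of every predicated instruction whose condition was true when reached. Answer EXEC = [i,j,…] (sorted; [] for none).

EXEC = [1,2,3,5,6]

0: ✓ CMP  NZCV=0011
1: ✓ MOVCS  r1←0x42
2: ✓ MOVPL  r2←0xbd
3: ✓ SUBCS  r4←0x7b
4: ✓ CMP  NZCV=0000
5: ✓ ADDGE  r0←0xe5
6: ✓ SUBLS  r4←0x49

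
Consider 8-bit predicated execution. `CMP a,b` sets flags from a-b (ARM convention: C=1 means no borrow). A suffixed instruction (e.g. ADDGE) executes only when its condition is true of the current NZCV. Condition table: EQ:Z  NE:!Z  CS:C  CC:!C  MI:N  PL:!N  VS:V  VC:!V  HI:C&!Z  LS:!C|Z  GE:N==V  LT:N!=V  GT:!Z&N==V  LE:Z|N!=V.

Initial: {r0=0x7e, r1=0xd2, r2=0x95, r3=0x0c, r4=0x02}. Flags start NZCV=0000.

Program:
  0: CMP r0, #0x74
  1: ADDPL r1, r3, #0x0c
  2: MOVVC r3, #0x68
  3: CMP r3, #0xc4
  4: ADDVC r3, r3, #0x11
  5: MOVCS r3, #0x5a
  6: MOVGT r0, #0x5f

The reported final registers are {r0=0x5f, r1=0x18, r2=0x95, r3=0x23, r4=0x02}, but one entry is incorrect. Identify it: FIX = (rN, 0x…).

FIX = (r3, 0x68)

[0] flags=0010 → (cmp)
[1] flags=0010 PL?T → r1=0x18
[2] flags=0010 VC?T → r3=0x68
[3] flags=1001 → (cmp)
[4] flags=1001 VC?F → skip
[5] flags=1001 CS?F → skip
[6] flags=1001 GT?T → r0=0x5f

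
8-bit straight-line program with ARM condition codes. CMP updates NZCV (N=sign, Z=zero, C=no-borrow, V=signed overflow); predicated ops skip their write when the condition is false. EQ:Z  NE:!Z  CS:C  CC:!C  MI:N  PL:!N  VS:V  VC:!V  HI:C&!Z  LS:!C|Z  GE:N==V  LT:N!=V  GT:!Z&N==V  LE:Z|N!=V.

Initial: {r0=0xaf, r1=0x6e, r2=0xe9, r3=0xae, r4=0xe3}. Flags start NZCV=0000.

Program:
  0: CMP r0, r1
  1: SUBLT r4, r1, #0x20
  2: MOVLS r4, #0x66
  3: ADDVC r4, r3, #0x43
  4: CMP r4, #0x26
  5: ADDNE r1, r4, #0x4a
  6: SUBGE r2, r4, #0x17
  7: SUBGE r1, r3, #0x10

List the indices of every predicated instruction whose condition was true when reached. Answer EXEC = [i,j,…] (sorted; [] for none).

EXEC = [1,5,6,7]

0: ✓ CMP  NZCV=0011
1: ✓ SUBLT  r4←0x4e
2: · MOVLS
3: · ADDVC
4: ✓ CMP  NZCV=0010
5: ✓ ADDNE  r1←0x98
6: ✓ SUBGE  r2←0x37
7: ✓ SUBGE  r1←0x9e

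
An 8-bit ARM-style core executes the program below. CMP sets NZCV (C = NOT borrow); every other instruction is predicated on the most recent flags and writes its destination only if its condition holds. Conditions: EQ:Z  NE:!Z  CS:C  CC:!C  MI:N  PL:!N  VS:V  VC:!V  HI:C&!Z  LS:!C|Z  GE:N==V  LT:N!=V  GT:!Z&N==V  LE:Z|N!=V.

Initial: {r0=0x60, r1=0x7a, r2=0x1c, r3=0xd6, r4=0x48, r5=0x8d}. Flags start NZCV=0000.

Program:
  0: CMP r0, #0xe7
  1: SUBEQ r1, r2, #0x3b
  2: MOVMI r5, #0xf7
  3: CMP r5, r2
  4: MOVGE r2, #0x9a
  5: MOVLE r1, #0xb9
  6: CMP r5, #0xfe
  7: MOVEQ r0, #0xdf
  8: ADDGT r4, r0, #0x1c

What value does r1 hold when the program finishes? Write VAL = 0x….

VAL = 0xb9

[0] flags=0000 → (cmp)
[1] flags=0000 EQ?F → skip
[2] flags=0000 MI?F → skip
[3] flags=0011 → (cmp)
[4] flags=0011 GE?F → skip
[5] flags=0011 LE?T → r1=0xb9
[6] flags=1000 → (cmp)
[7] flags=1000 EQ?F → skip
[8] flags=1000 GT?F → skip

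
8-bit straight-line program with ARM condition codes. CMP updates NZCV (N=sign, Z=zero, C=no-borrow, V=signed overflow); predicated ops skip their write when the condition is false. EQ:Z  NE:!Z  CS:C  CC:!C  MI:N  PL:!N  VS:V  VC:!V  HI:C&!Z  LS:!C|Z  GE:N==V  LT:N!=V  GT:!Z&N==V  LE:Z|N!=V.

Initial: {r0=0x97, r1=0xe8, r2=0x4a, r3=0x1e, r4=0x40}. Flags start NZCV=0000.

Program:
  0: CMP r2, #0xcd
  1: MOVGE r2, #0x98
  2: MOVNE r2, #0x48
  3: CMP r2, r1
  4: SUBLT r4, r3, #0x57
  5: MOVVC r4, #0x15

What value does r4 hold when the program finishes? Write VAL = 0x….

VAL = 0x15

[0] flags=0000 → (cmp)
[1] flags=0000 GE?T → r2=0x98
[2] flags=0000 NE?T → r2=0x48
[3] flags=0000 → (cmp)
[4] flags=0000 LT?F → skip
[5] flags=0000 VC?T → r4=0x15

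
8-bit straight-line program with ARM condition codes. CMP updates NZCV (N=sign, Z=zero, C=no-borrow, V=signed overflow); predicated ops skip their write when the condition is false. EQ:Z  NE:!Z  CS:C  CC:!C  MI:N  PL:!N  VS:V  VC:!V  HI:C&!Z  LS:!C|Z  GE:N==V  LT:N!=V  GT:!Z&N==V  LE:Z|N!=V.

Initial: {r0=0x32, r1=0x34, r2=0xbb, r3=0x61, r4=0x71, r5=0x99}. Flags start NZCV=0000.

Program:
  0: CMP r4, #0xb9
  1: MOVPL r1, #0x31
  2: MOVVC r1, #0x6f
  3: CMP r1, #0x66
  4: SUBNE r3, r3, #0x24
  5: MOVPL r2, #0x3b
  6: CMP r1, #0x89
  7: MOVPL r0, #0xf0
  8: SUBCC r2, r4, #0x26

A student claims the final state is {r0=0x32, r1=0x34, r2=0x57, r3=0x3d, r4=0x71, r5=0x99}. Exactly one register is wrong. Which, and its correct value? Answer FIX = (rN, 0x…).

0: ✓ CMP  NZCV=1001
1: · MOVPL
2: · MOVVC
3: ✓ CMP  NZCV=1000
4: ✓ SUBNE  r3←0x3d
5: · MOVPL
6: ✓ CMP  NZCV=1001
7: · MOVPL
8: ✓ SUBCC  r2←0x4b

FIX = (r2, 0x4b)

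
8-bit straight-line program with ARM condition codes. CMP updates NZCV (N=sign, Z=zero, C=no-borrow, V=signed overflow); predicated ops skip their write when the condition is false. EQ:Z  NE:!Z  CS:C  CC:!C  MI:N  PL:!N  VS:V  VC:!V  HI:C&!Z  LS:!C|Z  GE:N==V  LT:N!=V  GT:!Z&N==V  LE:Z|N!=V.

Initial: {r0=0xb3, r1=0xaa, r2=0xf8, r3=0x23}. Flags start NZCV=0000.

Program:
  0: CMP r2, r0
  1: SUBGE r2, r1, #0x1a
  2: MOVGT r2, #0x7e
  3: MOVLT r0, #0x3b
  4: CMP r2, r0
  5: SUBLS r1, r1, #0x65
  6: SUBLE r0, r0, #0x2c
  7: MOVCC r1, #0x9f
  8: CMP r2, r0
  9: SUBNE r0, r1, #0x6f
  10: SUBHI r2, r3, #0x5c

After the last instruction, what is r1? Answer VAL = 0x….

0: ✓ CMP  NZCV=0010
1: ✓ SUBGE  r2←0x90
2: ✓ MOVGT  r2←0x7e
3: · MOVLT
4: ✓ CMP  NZCV=1001
5: ✓ SUBLS  r1←0x45
6: · SUBLE
7: ✓ MOVCC  r1←0x9f
8: ✓ CMP  NZCV=1001
9: ✓ SUBNE  r0←0x30
10: · SUBHI

VAL = 0x9f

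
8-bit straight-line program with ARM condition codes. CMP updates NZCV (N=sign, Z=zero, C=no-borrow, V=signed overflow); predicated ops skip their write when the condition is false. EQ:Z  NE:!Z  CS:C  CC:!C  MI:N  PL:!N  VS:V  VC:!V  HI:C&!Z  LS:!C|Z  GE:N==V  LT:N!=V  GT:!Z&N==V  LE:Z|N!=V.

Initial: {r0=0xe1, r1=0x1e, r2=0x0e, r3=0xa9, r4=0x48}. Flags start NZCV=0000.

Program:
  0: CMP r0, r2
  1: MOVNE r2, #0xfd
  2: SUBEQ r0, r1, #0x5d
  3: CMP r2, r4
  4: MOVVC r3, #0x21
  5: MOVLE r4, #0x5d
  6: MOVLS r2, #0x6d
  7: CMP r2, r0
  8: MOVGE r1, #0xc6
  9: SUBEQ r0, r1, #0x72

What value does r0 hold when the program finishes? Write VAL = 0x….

0: ✓ CMP  NZCV=1010
1: ✓ MOVNE  r2←0xfd
2: · SUBEQ
3: ✓ CMP  NZCV=1010
4: ✓ MOVVC  r3←0x21
5: ✓ MOVLE  r4←0x5d
6: · MOVLS
7: ✓ CMP  NZCV=0010
8: ✓ MOVGE  r1←0xc6
9: · SUBEQ

VAL = 0xe1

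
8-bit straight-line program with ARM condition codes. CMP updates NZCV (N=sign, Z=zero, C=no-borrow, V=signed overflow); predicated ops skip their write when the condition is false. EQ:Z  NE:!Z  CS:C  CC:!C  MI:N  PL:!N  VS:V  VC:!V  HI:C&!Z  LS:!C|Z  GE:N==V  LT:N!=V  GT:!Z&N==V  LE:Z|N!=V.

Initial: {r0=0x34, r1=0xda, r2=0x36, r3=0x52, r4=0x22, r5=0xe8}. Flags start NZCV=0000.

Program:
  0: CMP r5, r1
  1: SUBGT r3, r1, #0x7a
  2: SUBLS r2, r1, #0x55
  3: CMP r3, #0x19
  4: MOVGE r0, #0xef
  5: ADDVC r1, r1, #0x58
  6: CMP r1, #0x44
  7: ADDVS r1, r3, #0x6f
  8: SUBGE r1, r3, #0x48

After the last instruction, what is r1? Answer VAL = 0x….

VAL = 0x32

[0] flags=0010 → (cmp)
[1] flags=0010 GT?T → r3=0x60
[2] flags=0010 LS?F → skip
[3] flags=0010 → (cmp)
[4] flags=0010 GE?T → r0=0xef
[5] flags=0010 VC?T → r1=0x32
[6] flags=1000 → (cmp)
[7] flags=1000 VS?F → skip
[8] flags=1000 GE?F → skip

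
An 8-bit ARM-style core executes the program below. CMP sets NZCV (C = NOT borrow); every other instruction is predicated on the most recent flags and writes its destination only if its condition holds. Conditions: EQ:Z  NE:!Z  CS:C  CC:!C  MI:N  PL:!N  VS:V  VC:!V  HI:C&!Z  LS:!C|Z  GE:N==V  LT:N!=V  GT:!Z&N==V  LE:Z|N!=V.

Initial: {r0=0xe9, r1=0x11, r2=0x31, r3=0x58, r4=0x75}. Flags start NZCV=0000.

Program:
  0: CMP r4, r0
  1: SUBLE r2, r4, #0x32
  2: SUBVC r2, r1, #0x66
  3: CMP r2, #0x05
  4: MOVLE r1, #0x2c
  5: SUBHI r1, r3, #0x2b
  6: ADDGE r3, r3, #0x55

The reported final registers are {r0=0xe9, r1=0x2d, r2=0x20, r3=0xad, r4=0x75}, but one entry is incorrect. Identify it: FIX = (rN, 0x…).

FIX = (r2, 0x31)

0: ✓ CMP  NZCV=1001
1: · SUBLE
2: · SUBVC
3: ✓ CMP  NZCV=0010
4: · MOVLE
5: ✓ SUBHI  r1←0x2d
6: ✓ ADDGE  r3←0xad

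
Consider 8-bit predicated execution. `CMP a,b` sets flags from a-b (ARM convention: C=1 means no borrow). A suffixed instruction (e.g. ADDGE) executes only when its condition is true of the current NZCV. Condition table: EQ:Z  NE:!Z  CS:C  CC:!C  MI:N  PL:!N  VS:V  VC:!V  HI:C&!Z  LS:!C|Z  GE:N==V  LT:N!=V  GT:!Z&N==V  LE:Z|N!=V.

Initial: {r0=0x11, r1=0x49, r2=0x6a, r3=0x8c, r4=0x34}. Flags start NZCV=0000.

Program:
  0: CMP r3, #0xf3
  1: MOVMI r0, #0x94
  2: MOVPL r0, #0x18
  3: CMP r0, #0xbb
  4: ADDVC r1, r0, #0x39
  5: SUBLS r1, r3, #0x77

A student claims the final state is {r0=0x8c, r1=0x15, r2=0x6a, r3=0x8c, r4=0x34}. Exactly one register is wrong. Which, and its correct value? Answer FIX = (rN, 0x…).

0: ✓ CMP  NZCV=1000
1: ✓ MOVMI  r0←0x94
2: · MOVPL
3: ✓ CMP  NZCV=1000
4: ✓ ADDVC  r1←0xcd
5: ✓ SUBLS  r1←0x15

FIX = (r0, 0x94)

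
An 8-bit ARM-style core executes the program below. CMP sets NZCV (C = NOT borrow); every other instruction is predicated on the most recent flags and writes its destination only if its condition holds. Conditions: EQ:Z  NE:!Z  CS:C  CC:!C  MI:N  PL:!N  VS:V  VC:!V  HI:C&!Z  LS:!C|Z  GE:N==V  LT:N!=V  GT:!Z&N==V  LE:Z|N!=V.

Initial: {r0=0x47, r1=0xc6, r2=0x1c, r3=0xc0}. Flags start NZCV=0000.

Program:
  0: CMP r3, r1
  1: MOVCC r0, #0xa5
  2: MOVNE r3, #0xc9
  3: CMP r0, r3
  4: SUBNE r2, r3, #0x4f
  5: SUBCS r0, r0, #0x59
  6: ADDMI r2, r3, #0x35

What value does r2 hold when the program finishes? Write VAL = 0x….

0: ✓ CMP  NZCV=1000
1: ✓ MOVCC  r0←0xa5
2: ✓ MOVNE  r3←0xc9
3: ✓ CMP  NZCV=1000
4: ✓ SUBNE  r2←0x7a
5: · SUBCS
6: ✓ ADDMI  r2←0xfe

VAL = 0xfe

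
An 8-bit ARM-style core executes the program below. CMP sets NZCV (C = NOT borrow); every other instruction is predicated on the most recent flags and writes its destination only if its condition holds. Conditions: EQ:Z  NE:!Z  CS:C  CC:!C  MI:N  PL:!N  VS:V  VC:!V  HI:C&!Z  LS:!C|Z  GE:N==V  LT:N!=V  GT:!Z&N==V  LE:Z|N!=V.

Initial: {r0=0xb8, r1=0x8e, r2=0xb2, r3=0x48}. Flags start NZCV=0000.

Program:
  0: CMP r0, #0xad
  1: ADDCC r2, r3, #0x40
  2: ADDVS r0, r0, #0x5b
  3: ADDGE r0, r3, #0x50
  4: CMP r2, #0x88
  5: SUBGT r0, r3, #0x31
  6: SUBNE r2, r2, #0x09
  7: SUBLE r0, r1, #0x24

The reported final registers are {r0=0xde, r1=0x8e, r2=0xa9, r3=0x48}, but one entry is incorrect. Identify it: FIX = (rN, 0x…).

0: ✓ CMP  NZCV=0010
1: · ADDCC
2: · ADDVS
3: ✓ ADDGE  r0←0x98
4: ✓ CMP  NZCV=0010
5: ✓ SUBGT  r0←0x17
6: ✓ SUBNE  r2←0xa9
7: · SUBLE

FIX = (r0, 0x17)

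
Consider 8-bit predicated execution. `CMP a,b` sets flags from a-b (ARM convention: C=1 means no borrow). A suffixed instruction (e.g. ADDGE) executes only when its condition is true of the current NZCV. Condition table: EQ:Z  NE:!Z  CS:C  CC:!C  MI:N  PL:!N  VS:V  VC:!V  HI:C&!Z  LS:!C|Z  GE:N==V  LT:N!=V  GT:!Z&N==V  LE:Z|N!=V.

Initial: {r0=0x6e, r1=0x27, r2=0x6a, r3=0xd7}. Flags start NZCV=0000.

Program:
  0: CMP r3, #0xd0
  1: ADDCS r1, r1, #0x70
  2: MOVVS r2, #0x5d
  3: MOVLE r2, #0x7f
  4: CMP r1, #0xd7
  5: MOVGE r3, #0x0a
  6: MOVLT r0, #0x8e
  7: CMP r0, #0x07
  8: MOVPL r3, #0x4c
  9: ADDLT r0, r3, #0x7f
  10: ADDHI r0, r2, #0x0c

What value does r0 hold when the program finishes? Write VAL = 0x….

VAL = 0x76

0: ✓ CMP  NZCV=0010
1: ✓ ADDCS  r1←0x97
2: · MOVVS
3: · MOVLE
4: ✓ CMP  NZCV=1000
5: · MOVGE
6: ✓ MOVLT  r0←0x8e
7: ✓ CMP  NZCV=1010
8: · MOVPL
9: ✓ ADDLT  r0←0x56
10: ✓ ADDHI  r0←0x76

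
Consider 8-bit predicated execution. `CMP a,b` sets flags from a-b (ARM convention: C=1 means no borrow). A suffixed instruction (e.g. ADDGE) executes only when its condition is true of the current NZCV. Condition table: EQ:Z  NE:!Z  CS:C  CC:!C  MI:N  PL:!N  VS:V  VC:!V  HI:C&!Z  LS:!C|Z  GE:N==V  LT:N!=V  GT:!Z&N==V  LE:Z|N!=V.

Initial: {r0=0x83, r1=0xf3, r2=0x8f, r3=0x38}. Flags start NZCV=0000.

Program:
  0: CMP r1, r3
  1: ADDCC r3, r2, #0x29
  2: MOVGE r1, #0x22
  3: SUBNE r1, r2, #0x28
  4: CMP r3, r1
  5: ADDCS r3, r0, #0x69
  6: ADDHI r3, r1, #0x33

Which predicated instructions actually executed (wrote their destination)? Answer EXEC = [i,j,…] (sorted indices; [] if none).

0: ✓ CMP  NZCV=1010
1: · ADDCC
2: · MOVGE
3: ✓ SUBNE  r1←0x67
4: ✓ CMP  NZCV=1000
5: · ADDCS
6: · ADDHI

EXEC = [3]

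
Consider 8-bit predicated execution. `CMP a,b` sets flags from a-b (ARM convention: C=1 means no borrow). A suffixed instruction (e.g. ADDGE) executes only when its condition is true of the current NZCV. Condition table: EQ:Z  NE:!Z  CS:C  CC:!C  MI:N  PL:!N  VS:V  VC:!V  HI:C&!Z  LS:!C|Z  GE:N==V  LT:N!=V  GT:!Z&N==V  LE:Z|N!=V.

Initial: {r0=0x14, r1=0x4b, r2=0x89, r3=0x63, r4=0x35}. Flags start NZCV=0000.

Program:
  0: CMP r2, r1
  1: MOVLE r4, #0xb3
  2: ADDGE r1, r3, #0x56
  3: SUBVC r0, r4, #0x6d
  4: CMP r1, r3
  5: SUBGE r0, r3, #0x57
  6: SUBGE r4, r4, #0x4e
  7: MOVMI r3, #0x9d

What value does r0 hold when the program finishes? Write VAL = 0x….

VAL = 0x14

0: ✓ CMP  NZCV=0011
1: ✓ MOVLE  r4←0xb3
2: · ADDGE
3: · SUBVC
4: ✓ CMP  NZCV=1000
5: · SUBGE
6: · SUBGE
7: ✓ MOVMI  r3←0x9d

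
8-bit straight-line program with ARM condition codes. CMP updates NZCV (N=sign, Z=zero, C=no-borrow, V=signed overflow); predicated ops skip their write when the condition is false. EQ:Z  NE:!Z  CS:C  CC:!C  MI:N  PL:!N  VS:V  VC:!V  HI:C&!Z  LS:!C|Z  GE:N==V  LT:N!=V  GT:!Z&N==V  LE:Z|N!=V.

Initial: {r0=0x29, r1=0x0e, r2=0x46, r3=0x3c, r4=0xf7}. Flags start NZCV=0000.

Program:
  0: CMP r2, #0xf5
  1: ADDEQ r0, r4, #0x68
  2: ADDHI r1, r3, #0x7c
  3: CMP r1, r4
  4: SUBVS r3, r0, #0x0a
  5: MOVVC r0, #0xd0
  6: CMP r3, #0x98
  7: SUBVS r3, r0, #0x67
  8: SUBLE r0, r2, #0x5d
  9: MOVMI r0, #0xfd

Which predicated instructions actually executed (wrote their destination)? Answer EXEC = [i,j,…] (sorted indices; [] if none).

0: ✓ CMP  NZCV=0000
1: · ADDEQ
2: · ADDHI
3: ✓ CMP  NZCV=0000
4: · SUBVS
5: ✓ MOVVC  r0←0xd0
6: ✓ CMP  NZCV=1001
7: ✓ SUBVS  r3←0x69
8: · SUBLE
9: ✓ MOVMI  r0←0xfd

EXEC = [5,7,9]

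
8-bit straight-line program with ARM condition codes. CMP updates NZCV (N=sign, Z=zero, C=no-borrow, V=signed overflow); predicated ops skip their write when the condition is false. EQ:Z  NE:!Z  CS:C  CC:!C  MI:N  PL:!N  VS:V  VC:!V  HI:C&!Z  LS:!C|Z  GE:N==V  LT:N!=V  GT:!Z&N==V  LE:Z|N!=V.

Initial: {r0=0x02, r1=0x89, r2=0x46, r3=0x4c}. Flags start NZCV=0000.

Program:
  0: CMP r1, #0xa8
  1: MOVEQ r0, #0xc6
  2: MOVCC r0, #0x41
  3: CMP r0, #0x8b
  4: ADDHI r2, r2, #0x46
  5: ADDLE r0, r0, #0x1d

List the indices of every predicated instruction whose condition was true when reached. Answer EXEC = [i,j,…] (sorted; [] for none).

0: ✓ CMP  NZCV=1000
1: · MOVEQ
2: ✓ MOVCC  r0←0x41
3: ✓ CMP  NZCV=1001
4: · ADDHI
5: · ADDLE

EXEC = [2]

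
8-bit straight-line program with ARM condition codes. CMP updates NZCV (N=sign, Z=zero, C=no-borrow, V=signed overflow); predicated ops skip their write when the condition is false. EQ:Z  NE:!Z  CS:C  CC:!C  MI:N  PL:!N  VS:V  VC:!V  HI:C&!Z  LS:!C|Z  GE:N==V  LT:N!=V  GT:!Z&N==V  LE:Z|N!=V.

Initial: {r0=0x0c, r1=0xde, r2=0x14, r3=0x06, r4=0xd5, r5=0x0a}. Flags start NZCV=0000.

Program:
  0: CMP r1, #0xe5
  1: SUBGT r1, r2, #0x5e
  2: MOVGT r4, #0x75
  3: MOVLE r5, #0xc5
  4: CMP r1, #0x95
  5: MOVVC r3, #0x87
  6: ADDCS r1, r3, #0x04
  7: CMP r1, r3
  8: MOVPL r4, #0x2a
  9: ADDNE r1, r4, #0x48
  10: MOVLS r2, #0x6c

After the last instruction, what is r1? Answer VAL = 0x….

VAL = 0x72

0: ✓ CMP  NZCV=1000
1: · SUBGT
2: · MOVGT
3: ✓ MOVLE  r5←0xc5
4: ✓ CMP  NZCV=0010
5: ✓ MOVVC  r3←0x87
6: ✓ ADDCS  r1←0x8b
7: ✓ CMP  NZCV=0010
8: ✓ MOVPL  r4←0x2a
9: ✓ ADDNE  r1←0x72
10: · MOVLS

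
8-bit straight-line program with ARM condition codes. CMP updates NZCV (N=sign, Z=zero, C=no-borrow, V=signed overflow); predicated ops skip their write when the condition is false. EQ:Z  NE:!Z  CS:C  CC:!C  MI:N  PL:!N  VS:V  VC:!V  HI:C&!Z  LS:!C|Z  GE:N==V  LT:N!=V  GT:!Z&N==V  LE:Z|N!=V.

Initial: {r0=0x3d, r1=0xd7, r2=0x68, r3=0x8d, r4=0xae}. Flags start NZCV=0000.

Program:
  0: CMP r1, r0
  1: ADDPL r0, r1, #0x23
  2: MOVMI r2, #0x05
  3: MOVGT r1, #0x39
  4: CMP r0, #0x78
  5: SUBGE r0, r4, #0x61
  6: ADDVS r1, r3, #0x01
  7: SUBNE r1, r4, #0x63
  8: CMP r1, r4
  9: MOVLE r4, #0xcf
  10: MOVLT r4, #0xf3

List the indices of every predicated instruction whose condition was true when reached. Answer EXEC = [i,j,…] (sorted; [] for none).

[0] flags=1010 → (cmp)
[1] flags=1010 PL?F → skip
[2] flags=1010 MI?T → r2=0x05
[3] flags=1010 GT?F → skip
[4] flags=1000 → (cmp)
[5] flags=1000 GE?F → skip
[6] flags=1000 VS?F → skip
[7] flags=1000 NE?T → r1=0x4b
[8] flags=1001 → (cmp)
[9] flags=1001 LE?F → skip
[10] flags=1001 LT?F → skip

EXEC = [2,7]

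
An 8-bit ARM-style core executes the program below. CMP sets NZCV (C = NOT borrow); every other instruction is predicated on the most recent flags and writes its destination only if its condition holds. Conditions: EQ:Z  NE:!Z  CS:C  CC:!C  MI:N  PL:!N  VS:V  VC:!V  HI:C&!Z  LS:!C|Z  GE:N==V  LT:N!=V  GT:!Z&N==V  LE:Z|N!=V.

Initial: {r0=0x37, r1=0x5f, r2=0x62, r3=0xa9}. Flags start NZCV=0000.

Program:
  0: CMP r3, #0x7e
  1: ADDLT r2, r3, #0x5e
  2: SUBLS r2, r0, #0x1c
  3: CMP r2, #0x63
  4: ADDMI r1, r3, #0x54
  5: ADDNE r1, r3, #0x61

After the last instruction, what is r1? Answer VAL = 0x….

VAL = 0x0a

0: ✓ CMP  NZCV=0011
1: ✓ ADDLT  r2←0x07
2: · SUBLS
3: ✓ CMP  NZCV=1000
4: ✓ ADDMI  r1←0xfd
5: ✓ ADDNE  r1←0x0a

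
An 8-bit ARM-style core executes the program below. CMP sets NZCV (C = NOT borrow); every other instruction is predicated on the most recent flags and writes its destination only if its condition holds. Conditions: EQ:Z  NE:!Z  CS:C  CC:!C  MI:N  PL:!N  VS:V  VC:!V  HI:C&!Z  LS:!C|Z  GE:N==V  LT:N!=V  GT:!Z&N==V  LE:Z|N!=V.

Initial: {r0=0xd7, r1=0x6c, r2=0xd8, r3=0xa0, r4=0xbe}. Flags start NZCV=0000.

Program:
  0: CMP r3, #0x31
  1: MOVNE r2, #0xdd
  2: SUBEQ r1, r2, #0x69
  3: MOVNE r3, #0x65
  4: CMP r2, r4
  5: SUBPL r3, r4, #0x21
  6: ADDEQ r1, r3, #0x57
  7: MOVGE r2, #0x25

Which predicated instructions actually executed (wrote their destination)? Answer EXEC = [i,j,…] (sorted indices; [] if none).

0: ✓ CMP  NZCV=0011
1: ✓ MOVNE  r2←0xdd
2: · SUBEQ
3: ✓ MOVNE  r3←0x65
4: ✓ CMP  NZCV=0010
5: ✓ SUBPL  r3←0x9d
6: · ADDEQ
7: ✓ MOVGE  r2←0x25

EXEC = [1,3,5,7]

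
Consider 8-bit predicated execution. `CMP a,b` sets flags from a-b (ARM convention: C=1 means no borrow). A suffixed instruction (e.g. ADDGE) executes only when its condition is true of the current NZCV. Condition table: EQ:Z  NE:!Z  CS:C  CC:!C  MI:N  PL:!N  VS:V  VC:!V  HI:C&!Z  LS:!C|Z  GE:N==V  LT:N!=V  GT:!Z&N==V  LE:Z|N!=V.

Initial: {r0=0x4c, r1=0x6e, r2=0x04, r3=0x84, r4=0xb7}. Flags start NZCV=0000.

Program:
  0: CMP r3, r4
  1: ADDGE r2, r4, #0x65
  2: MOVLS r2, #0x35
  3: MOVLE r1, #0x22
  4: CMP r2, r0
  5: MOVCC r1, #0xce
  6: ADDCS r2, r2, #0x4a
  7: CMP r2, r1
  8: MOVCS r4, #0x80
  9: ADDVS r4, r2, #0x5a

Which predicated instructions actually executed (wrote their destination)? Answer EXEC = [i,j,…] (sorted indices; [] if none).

[0] flags=1000 → (cmp)
[1] flags=1000 GE?F → skip
[2] flags=1000 LS?T → r2=0x35
[3] flags=1000 LE?T → r1=0x22
[4] flags=1000 → (cmp)
[5] flags=1000 CC?T → r1=0xce
[6] flags=1000 CS?F → skip
[7] flags=0000 → (cmp)
[8] flags=0000 CS?F → skip
[9] flags=0000 VS?F → skip

EXEC = [2,3,5]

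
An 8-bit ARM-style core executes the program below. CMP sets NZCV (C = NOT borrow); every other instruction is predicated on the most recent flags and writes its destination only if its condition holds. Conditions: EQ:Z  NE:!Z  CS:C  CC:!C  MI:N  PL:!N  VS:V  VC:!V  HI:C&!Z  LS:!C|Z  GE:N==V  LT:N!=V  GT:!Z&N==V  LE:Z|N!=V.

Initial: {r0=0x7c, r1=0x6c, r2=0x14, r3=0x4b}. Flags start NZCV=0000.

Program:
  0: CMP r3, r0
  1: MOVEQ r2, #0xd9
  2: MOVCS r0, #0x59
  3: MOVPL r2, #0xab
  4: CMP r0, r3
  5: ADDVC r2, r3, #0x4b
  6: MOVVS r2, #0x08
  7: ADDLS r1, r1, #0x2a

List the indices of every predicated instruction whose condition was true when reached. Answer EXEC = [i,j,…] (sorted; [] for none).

0: ✓ CMP  NZCV=1000
1: · MOVEQ
2: · MOVCS
3: · MOVPL
4: ✓ CMP  NZCV=0010
5: ✓ ADDVC  r2←0x96
6: · MOVVS
7: · ADDLS

EXEC = [5]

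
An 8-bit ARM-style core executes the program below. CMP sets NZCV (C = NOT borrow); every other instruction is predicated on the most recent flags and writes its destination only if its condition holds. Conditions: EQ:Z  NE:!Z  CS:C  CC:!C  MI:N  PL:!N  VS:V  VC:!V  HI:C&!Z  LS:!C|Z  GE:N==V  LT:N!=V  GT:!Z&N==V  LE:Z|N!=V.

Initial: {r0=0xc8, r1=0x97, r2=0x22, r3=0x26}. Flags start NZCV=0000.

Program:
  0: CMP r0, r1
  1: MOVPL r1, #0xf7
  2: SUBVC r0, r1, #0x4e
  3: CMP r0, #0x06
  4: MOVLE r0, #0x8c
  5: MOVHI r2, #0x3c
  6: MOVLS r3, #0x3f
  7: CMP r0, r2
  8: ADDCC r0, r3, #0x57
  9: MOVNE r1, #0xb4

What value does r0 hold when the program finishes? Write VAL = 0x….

[0] flags=0010 → (cmp)
[1] flags=0010 PL?T → r1=0xf7
[2] flags=0010 VC?T → r0=0xa9
[3] flags=1010 → (cmp)
[4] flags=1010 LE?T → r0=0x8c
[5] flags=1010 HI?T → r2=0x3c
[6] flags=1010 LS?F → skip
[7] flags=0011 → (cmp)
[8] flags=0011 CC?F → skip
[9] flags=0011 NE?T → r1=0xb4

VAL = 0x8c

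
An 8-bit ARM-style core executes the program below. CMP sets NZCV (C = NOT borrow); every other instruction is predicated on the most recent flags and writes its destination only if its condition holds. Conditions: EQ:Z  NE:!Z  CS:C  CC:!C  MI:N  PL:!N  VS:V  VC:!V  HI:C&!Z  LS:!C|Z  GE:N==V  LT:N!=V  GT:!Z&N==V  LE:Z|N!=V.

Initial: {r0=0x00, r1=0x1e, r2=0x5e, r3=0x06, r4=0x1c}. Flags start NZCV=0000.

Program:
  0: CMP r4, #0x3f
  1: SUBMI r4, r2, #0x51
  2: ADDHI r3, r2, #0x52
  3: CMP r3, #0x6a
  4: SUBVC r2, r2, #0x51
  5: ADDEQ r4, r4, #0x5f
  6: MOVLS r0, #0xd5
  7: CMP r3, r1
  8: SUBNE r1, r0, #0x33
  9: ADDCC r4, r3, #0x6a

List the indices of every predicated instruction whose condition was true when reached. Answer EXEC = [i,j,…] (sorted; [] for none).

EXEC = [1,4,6,8,9]

0: ✓ CMP  NZCV=1000
1: ✓ SUBMI  r4←0x0d
2: · ADDHI
3: ✓ CMP  NZCV=1000
4: ✓ SUBVC  r2←0x0d
5: · ADDEQ
6: ✓ MOVLS  r0←0xd5
7: ✓ CMP  NZCV=1000
8: ✓ SUBNE  r1←0xa2
9: ✓ ADDCC  r4←0x70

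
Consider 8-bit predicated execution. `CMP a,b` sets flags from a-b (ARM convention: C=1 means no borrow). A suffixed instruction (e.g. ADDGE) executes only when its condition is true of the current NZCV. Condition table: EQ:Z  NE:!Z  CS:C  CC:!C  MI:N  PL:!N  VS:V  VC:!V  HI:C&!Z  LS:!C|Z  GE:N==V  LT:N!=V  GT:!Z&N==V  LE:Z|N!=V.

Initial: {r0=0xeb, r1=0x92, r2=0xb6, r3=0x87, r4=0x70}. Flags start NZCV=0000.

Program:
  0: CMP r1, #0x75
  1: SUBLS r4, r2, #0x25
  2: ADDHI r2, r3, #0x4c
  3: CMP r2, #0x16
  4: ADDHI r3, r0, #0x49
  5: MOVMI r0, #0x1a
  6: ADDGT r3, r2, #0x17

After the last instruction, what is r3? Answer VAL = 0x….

VAL = 0x34

0: ✓ CMP  NZCV=0011
1: · SUBLS
2: ✓ ADDHI  r2←0xd3
3: ✓ CMP  NZCV=1010
4: ✓ ADDHI  r3←0x34
5: ✓ MOVMI  r0←0x1a
6: · ADDGT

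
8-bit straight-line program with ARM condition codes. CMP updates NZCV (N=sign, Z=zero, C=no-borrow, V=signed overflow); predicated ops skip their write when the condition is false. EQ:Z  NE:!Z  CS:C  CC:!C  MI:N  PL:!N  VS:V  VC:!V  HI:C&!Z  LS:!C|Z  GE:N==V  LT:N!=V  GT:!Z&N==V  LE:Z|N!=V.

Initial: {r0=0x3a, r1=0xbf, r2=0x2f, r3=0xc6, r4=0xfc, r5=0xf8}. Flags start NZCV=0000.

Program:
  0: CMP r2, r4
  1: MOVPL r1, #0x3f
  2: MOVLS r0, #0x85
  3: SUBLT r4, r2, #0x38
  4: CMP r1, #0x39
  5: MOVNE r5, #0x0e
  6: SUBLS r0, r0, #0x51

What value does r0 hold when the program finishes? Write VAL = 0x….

VAL = 0x85

0: ✓ CMP  NZCV=0000
1: ✓ MOVPL  r1←0x3f
2: ✓ MOVLS  r0←0x85
3: · SUBLT
4: ✓ CMP  NZCV=0010
5: ✓ MOVNE  r5←0x0e
6: · SUBLS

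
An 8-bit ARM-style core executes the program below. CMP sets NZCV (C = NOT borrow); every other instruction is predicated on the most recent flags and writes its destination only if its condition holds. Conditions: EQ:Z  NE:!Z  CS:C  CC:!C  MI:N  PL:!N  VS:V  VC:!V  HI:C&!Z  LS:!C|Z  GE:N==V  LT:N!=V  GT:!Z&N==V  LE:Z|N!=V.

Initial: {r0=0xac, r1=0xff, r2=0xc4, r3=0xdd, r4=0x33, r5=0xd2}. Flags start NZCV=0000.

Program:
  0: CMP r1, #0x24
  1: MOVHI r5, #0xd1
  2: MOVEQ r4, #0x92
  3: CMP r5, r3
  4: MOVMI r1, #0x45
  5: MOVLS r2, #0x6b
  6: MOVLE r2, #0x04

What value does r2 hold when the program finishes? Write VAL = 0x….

VAL = 0x04

0: ✓ CMP  NZCV=1010
1: ✓ MOVHI  r5←0xd1
2: · MOVEQ
3: ✓ CMP  NZCV=1000
4: ✓ MOVMI  r1←0x45
5: ✓ MOVLS  r2←0x6b
6: ✓ MOVLE  r2←0x04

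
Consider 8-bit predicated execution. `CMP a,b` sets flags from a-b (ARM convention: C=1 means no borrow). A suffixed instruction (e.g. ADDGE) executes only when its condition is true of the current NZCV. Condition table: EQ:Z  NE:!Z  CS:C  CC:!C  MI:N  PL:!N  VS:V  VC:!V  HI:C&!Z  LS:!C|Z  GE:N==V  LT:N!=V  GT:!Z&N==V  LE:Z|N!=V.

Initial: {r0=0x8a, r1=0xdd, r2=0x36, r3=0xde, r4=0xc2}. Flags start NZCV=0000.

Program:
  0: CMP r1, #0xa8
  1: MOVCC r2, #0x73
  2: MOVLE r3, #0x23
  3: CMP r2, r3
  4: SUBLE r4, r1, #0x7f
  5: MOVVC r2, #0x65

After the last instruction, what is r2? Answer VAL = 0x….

VAL = 0x65

0: ✓ CMP  NZCV=0010
1: · MOVCC
2: · MOVLE
3: ✓ CMP  NZCV=0000
4: · SUBLE
5: ✓ MOVVC  r2←0x65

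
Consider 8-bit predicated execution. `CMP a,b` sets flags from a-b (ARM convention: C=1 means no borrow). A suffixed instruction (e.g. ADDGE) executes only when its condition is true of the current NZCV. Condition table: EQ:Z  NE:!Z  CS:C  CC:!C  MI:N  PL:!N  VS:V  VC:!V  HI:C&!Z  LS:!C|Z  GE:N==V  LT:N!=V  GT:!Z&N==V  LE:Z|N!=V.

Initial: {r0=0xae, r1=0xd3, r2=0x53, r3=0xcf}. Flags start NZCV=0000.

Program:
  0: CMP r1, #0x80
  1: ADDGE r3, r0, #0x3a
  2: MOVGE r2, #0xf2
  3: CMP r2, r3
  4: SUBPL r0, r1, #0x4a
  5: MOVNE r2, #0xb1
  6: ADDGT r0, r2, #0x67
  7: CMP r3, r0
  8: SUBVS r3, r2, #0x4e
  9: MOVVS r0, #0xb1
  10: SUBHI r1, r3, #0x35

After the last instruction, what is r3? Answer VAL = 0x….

0: ✓ CMP  NZCV=0010
1: ✓ ADDGE  r3←0xe8
2: ✓ MOVGE  r2←0xf2
3: ✓ CMP  NZCV=0010
4: ✓ SUBPL  r0←0x89
5: ✓ MOVNE  r2←0xb1
6: ✓ ADDGT  r0←0x18
7: ✓ CMP  NZCV=1010
8: · SUBVS
9: · MOVVS
10: ✓ SUBHI  r1←0xb3

VAL = 0xe8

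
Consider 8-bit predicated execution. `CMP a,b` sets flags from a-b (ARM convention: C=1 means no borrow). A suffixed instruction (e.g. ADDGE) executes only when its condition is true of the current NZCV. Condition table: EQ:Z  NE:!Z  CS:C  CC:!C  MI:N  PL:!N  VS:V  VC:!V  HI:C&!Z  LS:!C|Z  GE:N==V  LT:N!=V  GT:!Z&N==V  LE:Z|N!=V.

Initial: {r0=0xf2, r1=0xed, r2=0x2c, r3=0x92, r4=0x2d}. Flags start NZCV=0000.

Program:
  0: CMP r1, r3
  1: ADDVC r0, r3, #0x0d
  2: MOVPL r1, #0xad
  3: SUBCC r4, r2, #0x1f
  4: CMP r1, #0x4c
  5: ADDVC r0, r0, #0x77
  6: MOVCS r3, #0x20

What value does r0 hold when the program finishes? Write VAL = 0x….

0: ✓ CMP  NZCV=0010
1: ✓ ADDVC  r0←0x9f
2: ✓ MOVPL  r1←0xad
3: · SUBCC
4: ✓ CMP  NZCV=0011
5: · ADDVC
6: ✓ MOVCS  r3←0x20

VAL = 0x9f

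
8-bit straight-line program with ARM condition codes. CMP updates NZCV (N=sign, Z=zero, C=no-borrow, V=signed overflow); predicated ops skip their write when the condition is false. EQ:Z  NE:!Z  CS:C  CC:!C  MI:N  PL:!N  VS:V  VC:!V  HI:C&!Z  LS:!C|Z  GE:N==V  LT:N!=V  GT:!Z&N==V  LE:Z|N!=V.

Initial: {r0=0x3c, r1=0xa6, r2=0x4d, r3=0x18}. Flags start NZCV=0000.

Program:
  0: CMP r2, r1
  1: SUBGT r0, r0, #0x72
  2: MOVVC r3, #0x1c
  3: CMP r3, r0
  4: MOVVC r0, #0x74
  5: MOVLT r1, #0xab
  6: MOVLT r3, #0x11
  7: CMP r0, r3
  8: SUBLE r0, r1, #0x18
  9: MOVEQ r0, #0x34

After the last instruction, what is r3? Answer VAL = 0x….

VAL = 0x18

0: ✓ CMP  NZCV=1001
1: ✓ SUBGT  r0←0xca
2: · MOVVC
3: ✓ CMP  NZCV=0000
4: ✓ MOVVC  r0←0x74
5: · MOVLT
6: · MOVLT
7: ✓ CMP  NZCV=0010
8: · SUBLE
9: · MOVEQ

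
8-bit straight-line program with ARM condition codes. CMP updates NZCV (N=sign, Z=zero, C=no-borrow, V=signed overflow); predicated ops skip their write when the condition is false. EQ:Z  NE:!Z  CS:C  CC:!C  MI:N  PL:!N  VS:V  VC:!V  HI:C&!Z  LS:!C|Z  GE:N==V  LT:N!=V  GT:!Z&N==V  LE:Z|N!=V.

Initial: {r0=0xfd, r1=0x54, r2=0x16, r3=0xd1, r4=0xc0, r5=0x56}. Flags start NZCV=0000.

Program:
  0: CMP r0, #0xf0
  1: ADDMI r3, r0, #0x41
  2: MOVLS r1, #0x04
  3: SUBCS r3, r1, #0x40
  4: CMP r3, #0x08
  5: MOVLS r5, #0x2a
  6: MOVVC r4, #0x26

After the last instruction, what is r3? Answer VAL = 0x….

VAL = 0x14

0: ✓ CMP  NZCV=0010
1: · ADDMI
2: · MOVLS
3: ✓ SUBCS  r3←0x14
4: ✓ CMP  NZCV=0010
5: · MOVLS
6: ✓ MOVVC  r4←0x26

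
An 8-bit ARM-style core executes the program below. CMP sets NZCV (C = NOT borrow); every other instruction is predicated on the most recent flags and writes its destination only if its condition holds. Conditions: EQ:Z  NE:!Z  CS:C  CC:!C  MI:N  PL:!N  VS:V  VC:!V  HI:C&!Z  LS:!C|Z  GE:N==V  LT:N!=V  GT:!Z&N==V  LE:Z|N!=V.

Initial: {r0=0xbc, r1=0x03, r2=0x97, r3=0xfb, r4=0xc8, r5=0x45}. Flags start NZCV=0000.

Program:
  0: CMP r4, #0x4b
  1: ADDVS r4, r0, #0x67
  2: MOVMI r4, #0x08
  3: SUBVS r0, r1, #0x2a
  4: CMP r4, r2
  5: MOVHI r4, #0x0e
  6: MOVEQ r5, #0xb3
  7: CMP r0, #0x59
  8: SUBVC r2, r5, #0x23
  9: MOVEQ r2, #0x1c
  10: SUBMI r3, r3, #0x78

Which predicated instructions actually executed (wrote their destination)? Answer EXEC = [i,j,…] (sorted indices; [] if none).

[0] flags=0011 → (cmp)
[1] flags=0011 VS?T → r4=0x23
[2] flags=0011 MI?F → skip
[3] flags=0011 VS?T → r0=0xd9
[4] flags=1001 → (cmp)
[5] flags=1001 HI?F → skip
[6] flags=1001 EQ?F → skip
[7] flags=1010 → (cmp)
[8] flags=1010 VC?T → r2=0x22
[9] flags=1010 EQ?F → skip
[10] flags=1010 MI?T → r3=0x83

EXEC = [1,3,8,10]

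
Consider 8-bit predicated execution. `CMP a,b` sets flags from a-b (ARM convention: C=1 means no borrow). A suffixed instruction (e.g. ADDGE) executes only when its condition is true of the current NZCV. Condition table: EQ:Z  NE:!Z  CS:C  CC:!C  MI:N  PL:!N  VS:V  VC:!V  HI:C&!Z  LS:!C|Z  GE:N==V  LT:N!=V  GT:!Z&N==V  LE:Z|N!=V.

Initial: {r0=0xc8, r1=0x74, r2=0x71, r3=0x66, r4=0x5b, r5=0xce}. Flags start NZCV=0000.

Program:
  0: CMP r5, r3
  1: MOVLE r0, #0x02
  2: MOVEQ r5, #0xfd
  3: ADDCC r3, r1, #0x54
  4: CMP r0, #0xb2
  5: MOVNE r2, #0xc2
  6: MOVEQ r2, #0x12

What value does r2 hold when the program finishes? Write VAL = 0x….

VAL = 0xc2

0: ✓ CMP  NZCV=0011
1: ✓ MOVLE  r0←0x02
2: · MOVEQ
3: · ADDCC
4: ✓ CMP  NZCV=0000
5: ✓ MOVNE  r2←0xc2
6: · MOVEQ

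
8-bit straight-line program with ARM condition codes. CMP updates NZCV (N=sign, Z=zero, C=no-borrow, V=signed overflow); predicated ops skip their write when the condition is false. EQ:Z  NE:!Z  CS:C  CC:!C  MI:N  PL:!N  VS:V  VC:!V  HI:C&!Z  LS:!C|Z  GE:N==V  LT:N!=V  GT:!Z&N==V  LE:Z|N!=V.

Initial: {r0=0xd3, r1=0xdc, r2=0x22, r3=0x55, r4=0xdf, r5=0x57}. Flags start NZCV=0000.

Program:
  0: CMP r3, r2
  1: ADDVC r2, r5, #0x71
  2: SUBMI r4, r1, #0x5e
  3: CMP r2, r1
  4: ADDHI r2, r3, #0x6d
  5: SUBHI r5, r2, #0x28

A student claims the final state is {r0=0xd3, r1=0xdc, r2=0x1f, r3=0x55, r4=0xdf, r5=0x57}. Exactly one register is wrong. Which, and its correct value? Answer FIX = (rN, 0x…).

FIX = (r2, 0xc8)

[0] flags=0010 → (cmp)
[1] flags=0010 VC?T → r2=0xc8
[2] flags=0010 MI?F → skip
[3] flags=1000 → (cmp)
[4] flags=1000 HI?F → skip
[5] flags=1000 HI?F → skip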